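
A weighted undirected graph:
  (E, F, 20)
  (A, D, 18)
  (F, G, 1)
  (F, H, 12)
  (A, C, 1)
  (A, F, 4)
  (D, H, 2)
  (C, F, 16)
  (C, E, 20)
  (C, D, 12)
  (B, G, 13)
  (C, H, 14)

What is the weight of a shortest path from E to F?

20

Some routes from E to F:
E -> C -> F: 20 + 16 = 36
E -> F: 20
E -> C -> A -> F: 20 + 1 + 4 = 25
E -> C -> H -> F: 20 + 14 + 12 = 46
The minimum is 20.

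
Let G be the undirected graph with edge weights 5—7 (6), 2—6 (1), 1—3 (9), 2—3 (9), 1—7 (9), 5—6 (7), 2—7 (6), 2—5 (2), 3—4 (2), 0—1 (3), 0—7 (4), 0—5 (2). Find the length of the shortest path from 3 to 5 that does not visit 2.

14

Paths from 3 to 5 avoiding 2:
3→1→0→7→5: 9 + 3 + 4 + 6 = 22
3→1→7→0→5: 9 + 9 + 4 + 2 = 24
3→1→7→5: 9 + 9 + 6 = 24
3→1→0→5: 9 + 3 + 2 = 14
Best route has total 14.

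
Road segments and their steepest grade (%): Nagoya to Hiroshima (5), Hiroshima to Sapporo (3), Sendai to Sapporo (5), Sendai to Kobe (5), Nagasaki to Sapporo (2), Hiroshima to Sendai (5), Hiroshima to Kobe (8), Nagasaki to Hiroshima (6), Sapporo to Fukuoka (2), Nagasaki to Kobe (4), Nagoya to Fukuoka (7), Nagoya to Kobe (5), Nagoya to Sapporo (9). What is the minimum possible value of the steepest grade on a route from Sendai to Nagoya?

5

Comparing a few candidate routes:
Sendai→Hiroshima→Sapporo→Nagasaki→Kobe→Nagoya: max(5, 3, 2, 4, 5) = 5
Sendai→Sapporo→Hiroshima→Nagoya: max(5, 3, 5) = 5
Sendai→Hiroshima→Nagoya: max(5, 5) = 5
Sendai→Sapporo→Nagasaki→Kobe→Nagoya: max(5, 2, 4, 5) = 5
The minimum achievable maximum is 5%.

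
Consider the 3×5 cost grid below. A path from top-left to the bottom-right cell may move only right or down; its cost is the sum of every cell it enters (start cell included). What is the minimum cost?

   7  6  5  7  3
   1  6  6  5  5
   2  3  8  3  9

33

Best path: [0,0] → [1,0] → [2,0] → [2,1] → [2,2] → [2,3] → [2,4]
Cost: 7 + 1 + 2 + 3 + 8 + 3 + 9 = 33
For comparison, the top-then-right route costs 42.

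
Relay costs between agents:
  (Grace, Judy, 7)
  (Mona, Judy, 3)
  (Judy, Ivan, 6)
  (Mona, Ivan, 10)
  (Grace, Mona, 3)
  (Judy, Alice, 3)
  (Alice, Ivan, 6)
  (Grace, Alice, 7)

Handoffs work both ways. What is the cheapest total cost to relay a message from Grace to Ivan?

12

Some routes from Grace to Ivan:
Grace - Judy - Alice - Ivan: 7 + 3 + 6 = 16
Grace - Alice - Ivan: 7 + 6 = 13
Grace - Mona - Ivan: 3 + 10 = 13
Grace - Judy - Ivan: 7 + 6 = 13
Grace - Mona - Judy - Alice - Ivan: 3 + 3 + 3 + 6 = 15
Grace - Mona - Judy - Ivan: 3 + 3 + 6 = 12
Shortest: 12.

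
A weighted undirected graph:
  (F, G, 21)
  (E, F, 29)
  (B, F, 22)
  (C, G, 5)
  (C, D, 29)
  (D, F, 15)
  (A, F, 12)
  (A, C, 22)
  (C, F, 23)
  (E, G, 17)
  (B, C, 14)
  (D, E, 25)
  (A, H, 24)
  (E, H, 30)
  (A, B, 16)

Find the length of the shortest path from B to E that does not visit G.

51

Some routes from B to E avoiding G:
B -> C -> F -> E: 14 + 23 + 29 = 66
B -> A -> F -> E: 16 + 12 + 29 = 57
B -> F -> E: 22 + 29 = 51
B -> F -> D -> E: 22 + 15 + 25 = 62
Shortest: 51.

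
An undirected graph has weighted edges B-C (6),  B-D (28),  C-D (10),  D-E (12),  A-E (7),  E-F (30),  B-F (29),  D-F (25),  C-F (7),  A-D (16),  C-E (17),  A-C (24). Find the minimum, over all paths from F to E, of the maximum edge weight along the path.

A few of the F→E routes:
F - C - D - E: max(7, 10, 12) = 12
F - C - D - A - E: max(7, 10, 16, 7) = 16
F - C - A - E: max(7, 24, 7) = 24
F - C - A - D - E: max(7, 24, 16, 12) = 24
F - D - A - C - E: max(25, 16, 24, 17) = 25
F - C - E: max(7, 17) = 17
Smallest bottleneck: 12.

12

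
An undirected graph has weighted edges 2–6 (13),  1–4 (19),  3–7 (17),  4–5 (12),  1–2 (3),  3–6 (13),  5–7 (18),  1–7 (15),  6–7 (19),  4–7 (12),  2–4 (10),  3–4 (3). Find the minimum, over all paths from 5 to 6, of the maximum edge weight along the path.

A few of the 5→6 routes:
5 - 4 - 7 - 1 - 2 - 6: max(12, 12, 15, 3, 13) = 15
5 - 4 - 3 - 6: max(12, 3, 13) = 13
5 - 4 - 2 - 6: max(12, 10, 13) = 13
Best route has worst link 13.

13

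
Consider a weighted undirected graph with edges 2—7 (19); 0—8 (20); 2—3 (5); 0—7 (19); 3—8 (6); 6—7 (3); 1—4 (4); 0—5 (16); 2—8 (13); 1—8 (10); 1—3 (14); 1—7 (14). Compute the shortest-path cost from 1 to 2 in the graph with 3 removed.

A few of the 1→2 routes:
1-7-0-8-2: 14 + 19 + 20 + 13 = 66
1-8-2: 10 + 13 = 23
1-7-2: 14 + 19 = 33
Best route has total 23.

23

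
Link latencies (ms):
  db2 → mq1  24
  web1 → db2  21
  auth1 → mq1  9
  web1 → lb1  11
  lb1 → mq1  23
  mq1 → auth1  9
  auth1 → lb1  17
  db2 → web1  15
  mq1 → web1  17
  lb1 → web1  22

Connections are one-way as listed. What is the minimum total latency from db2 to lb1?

Routes from db2 to lb1:
db2→web1→lb1: 15 + 11 = 26
db2→mq1→web1→lb1: 24 + 17 + 11 = 52
db2→mq1→auth1→lb1: 24 + 9 + 17 = 50
The minimum is 26 ms.

26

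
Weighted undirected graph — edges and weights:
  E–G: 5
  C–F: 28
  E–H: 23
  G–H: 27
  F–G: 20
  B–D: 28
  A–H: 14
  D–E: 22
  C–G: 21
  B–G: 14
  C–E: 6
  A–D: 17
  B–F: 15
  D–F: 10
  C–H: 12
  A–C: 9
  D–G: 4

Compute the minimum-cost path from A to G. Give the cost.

Some routes from A to G:
A → H → C → E → G: 14 + 12 + 6 + 5 = 37
A → C → E → D → G: 9 + 6 + 22 + 4 = 41
A → C → E → G: 9 + 6 + 5 = 20
A → C → G: 9 + 21 = 30
A → D → G: 17 + 4 = 21
A → H → G: 14 + 27 = 41
The minimum is 20.

20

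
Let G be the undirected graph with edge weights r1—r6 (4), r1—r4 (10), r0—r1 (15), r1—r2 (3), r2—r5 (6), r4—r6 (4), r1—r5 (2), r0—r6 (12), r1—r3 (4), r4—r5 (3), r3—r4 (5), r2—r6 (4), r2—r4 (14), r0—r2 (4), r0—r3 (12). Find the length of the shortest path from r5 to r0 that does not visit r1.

10

A few of the r5→r0 routes:
r5 -> r2 -> r6 -> r0: 6 + 4 + 12 = 22
r5 -> r4 -> r2 -> r0: 3 + 14 + 4 = 21
r5 -> r2 -> r0: 6 + 4 = 10
r5 -> r4 -> r3 -> r0: 3 + 5 + 12 = 20
r5 -> r4 -> r6 -> r0: 3 + 4 + 12 = 19
r5 -> r4 -> r6 -> r2 -> r0: 3 + 4 + 4 + 4 = 15
Best route has total 10.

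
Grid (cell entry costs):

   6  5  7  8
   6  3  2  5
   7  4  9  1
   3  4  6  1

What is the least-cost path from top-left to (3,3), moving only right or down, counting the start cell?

One optimal route is [0,0] -> [0,1] -> [1,1] -> [1,2] -> [1,3] -> [2,3] -> [3,3].
Its cost is 6 + 5 + 3 + 2 + 5 + 1 + 1 = 23.
(Top row then right column would cost 33.)

23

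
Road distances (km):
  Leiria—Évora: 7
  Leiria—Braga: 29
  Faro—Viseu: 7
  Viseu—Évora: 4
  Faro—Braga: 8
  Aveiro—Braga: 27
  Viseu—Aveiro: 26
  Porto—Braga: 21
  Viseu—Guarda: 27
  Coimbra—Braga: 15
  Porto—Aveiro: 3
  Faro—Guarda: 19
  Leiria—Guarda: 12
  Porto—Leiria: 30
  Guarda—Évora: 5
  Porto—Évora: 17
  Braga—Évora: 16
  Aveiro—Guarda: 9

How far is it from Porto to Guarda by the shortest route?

Some routes from Porto to Guarda:
Porto -> Aveiro -> Guarda: 3 + 9 = 12
Porto -> Aveiro -> Viseu -> Évora -> Guarda: 3 + 26 + 4 + 5 = 38
Porto -> Évora -> Guarda: 17 + 5 = 22
Porto -> Évora -> Leiria -> Guarda: 17 + 7 + 12 = 36
Best route has total 12 km.

12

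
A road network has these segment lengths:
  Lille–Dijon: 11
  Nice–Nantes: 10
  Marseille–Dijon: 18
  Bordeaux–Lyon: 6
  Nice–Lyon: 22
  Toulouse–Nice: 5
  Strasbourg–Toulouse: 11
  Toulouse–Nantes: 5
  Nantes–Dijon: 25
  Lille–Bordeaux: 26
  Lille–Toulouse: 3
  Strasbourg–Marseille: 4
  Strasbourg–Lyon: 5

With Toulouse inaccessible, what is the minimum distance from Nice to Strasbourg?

27

Checking several routes:
Nice -> Nantes -> Dijon -> Lille -> Bordeaux -> Lyon -> Strasbourg: 10 + 25 + 11 + 26 + 6 + 5 = 83
Nice -> Nantes -> Dijon -> Marseille -> Strasbourg: 10 + 25 + 18 + 4 = 57
Nice -> Lyon -> Strasbourg: 22 + 5 = 27
Shortest: 27.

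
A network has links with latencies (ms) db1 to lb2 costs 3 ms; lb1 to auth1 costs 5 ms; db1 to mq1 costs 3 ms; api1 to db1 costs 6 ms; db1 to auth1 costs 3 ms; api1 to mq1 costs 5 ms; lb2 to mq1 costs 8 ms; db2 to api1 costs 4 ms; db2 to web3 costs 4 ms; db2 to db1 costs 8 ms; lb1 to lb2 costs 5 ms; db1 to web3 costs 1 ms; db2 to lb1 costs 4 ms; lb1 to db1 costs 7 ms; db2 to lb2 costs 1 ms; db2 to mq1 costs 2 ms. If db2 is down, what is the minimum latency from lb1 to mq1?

Checking several routes:
lb1 → db1 → lb2 → mq1: 7 + 3 + 8 = 18
lb1 → db1 → mq1: 7 + 3 = 10
lb1 → db1 → api1 → mq1: 7 + 6 + 5 = 18
lb1 → lb2 → mq1: 5 + 8 = 13
lb1 → lb2 → db1 → mq1: 5 + 3 + 3 = 11
lb1 → auth1 → db1 → mq1: 5 + 3 + 3 = 11
The minimum is 10 ms.

10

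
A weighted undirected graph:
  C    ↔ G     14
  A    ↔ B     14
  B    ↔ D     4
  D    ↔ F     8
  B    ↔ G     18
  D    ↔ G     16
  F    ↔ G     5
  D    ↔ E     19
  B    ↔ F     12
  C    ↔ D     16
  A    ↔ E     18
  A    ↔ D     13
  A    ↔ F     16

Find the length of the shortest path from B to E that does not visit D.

32

Candidate routes:
B-F-A-E: 12 + 16 + 18 = 46
B-A-E: 14 + 18 = 32
B-G-F-A-E: 18 + 5 + 16 + 18 = 57
The minimum is 32.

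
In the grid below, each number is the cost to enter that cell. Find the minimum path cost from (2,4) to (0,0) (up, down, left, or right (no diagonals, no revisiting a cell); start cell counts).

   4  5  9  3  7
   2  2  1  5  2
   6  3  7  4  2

18

Cheapest: r2c4→r1c4→r1c3→r1c2→r1c1→r1c0→r0c0
  2 + 2 + 5 + 1 + 2 + 2 + 4 = 18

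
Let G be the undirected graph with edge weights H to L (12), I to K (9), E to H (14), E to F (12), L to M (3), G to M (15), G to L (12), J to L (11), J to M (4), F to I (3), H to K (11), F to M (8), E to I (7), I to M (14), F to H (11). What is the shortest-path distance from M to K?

A few of the M→K routes:
M→F→I→K: 8 + 3 + 9 = 20
M→L→H→K: 3 + 12 + 11 = 26
M→I→K: 14 + 9 = 23
The minimum is 20.

20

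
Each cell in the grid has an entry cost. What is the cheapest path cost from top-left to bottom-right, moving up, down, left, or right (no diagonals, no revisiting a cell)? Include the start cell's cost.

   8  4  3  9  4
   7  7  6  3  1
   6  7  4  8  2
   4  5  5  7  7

34

Take r0c0 → r0c1 → r0c2 → r1c2 → r1c3 → r1c4 → r2c4 → r3c4 for a total of 8 + 4 + 3 + 6 + 3 + 1 + 2 + 7 = 34.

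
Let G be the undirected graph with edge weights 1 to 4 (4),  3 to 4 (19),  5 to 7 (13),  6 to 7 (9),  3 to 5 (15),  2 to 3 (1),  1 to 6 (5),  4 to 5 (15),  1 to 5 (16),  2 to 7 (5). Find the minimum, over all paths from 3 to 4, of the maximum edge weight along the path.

Some routes from 3 to 4:
3 -> 2 -> 7 -> 5 -> 4: max(1, 5, 13, 15) = 15
3 -> 2 -> 7 -> 6 -> 1 -> 4: max(1, 5, 9, 5, 4) = 9
3 -> 2 -> 7 -> 6 -> 1 -> 5 -> 4: max(1, 5, 9, 5, 16, 15) = 16
3 -> 5 -> 4: max(15, 15) = 15
3 -> 5 -> 7 -> 6 -> 1 -> 4: max(15, 13, 9, 5, 4) = 15
Best route has worst link 9.

9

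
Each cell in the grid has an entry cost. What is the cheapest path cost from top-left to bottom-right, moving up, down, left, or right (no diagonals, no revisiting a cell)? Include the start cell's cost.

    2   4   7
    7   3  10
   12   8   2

One optimal route is (0,0) (0,1) (1,1) (2,1) (2,2).
Its cost is 2 + 4 + 3 + 8 + 2 = 19.

19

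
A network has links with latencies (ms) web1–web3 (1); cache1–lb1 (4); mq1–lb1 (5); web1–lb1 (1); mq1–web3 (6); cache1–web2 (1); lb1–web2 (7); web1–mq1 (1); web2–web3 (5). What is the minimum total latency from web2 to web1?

6

Comparing a few candidate routes:
web2-cache1-lb1-web1: 1 + 4 + 1 = 6
web2-lb1-web1: 7 + 1 = 8
web2-web3-web1: 5 + 1 = 6
Best route has total 6 ms.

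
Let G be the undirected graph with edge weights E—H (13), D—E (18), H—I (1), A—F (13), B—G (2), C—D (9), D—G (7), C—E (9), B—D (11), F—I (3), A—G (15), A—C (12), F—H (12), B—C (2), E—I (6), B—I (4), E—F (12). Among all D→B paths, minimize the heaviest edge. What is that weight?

7

Some routes from D to B:
D→C→E→F→H→I→B: max(9, 9, 12, 12, 1, 4) = 12
D→C→B: max(9, 2) = 9
D→C→E→I→B: max(9, 9, 6, 4) = 9
D→G→B: max(7, 2) = 7
D→B: max(11) = 11
Smallest bottleneck: 7.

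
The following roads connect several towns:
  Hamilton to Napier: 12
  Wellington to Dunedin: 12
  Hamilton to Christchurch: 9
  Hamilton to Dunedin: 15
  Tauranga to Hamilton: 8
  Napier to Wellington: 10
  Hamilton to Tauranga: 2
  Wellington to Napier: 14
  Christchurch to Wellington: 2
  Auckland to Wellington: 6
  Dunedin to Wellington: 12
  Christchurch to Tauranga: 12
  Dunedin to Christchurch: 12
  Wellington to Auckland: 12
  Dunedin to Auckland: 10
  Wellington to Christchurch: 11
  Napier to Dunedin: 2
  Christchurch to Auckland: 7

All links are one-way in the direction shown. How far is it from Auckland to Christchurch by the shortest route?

Routes from Auckland to Christchurch:
Auckland -> Wellington -> Dunedin -> Christchurch: 6 + 12 + 12 = 30
Auckland -> Wellington -> Christchurch: 6 + 11 = 17
Auckland -> Wellington -> Napier -> Dunedin -> Christchurch: 6 + 14 + 2 + 12 = 34
The minimum is 17.

17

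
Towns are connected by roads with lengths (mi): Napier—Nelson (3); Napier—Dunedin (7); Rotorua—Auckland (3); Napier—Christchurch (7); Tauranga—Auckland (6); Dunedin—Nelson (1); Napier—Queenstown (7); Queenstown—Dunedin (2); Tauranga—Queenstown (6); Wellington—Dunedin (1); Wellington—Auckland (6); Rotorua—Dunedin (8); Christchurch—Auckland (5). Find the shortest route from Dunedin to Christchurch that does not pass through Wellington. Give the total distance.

11

A few of the Dunedin→Christchurch routes:
Dunedin - Queenstown - Napier - Christchurch: 2 + 7 + 7 = 16
Dunedin - Rotorua - Auckland - Christchurch: 8 + 3 + 5 = 16
Dunedin - Nelson - Napier - Christchurch: 1 + 3 + 7 = 11
Dunedin - Napier - Christchurch: 7 + 7 = 14
Shortest: 11 mi.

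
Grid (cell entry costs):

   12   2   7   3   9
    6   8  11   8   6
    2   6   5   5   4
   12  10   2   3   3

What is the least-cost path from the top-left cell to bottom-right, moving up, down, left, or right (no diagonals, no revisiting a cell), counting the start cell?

Path [0,0] -> [1,0] -> [2,0] -> [2,1] -> [2,2] -> [3,2] -> [3,3] -> [3,4]: 12 + 6 + 2 + 6 + 5 + 2 + 3 + 3 = 39.

39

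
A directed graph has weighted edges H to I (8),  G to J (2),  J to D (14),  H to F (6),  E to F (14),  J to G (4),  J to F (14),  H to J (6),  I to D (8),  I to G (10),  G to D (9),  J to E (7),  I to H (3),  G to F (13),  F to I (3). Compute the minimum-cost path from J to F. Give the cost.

14

Candidate routes:
J-G-F: 4 + 13 = 17
J-E-F: 7 + 14 = 21
J-F: 14
Best route has total 14.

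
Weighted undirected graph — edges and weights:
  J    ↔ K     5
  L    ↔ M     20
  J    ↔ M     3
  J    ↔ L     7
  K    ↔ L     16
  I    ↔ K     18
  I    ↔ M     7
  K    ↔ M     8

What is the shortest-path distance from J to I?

10

Comparing a few candidate routes:
J → M → K → I: 3 + 8 + 18 = 29
J → M → I: 3 + 7 = 10
J → K → M → I: 5 + 8 + 7 = 20
J → L → M → I: 7 + 20 + 7 = 34
J → K → I: 5 + 18 = 23
J → L → K → M → I: 7 + 16 + 8 + 7 = 38
The minimum is 10.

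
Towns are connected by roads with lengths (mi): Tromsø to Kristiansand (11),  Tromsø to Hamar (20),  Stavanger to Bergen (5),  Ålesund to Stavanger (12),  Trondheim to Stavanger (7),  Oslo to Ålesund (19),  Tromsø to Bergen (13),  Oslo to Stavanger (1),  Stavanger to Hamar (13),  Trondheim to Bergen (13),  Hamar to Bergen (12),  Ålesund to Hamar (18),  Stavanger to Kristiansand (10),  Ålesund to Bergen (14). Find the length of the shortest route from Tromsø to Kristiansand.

11

Some routes from Tromsø to Kristiansand:
Tromsø -> Bergen -> Stavanger -> Kristiansand: 13 + 5 + 10 = 28
Tromsø -> Hamar -> Bergen -> Stavanger -> Kristiansand: 20 + 12 + 5 + 10 = 47
Tromsø -> Bergen -> Trondheim -> Stavanger -> Kristiansand: 13 + 13 + 7 + 10 = 43
Tromsø -> Kristiansand: 11
Tromsø -> Hamar -> Stavanger -> Kristiansand: 20 + 13 + 10 = 43
Best route has total 11 mi.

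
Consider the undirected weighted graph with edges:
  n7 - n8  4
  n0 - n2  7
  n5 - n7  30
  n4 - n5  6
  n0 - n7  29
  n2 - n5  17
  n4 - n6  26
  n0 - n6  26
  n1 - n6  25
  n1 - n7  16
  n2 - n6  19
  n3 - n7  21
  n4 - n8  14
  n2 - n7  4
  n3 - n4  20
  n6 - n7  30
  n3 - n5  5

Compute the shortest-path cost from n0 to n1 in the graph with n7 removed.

51

Candidate routes:
n0 -> n2 -> n5 -> n3 -> n4 -> n6 -> n1: 7 + 17 + 5 + 20 + 26 + 25 = 100
n0 -> n2 -> n6 -> n1: 7 + 19 + 25 = 51
n0 -> n2 -> n5 -> n4 -> n6 -> n1: 7 + 17 + 6 + 26 + 25 = 81
n0 -> n6 -> n1: 26 + 25 = 51
Best route has total 51.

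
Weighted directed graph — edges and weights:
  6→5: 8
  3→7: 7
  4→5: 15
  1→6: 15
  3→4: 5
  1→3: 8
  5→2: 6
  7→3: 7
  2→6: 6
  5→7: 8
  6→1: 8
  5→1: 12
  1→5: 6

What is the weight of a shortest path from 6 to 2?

14

Routes from 6 to 2:
6→5→2: 8 + 6 = 14
6→1→5→2: 8 + 6 + 6 = 20
6→1→3→4→5→2: 8 + 8 + 5 + 15 + 6 = 42
Best route has total 14.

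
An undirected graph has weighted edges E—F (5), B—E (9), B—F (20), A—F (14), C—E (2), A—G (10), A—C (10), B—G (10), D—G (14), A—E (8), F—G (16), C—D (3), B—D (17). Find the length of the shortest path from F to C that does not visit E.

24

A few of the F→C routes:
F-G-A-C: 16 + 10 + 10 = 36
F-A-C: 14 + 10 = 24
F-B-D-C: 20 + 17 + 3 = 40
F-G-D-C: 16 + 14 + 3 = 33
F-A-G-D-C: 14 + 10 + 14 + 3 = 41
F-G-B-D-C: 16 + 10 + 17 + 3 = 46
Best route has total 24.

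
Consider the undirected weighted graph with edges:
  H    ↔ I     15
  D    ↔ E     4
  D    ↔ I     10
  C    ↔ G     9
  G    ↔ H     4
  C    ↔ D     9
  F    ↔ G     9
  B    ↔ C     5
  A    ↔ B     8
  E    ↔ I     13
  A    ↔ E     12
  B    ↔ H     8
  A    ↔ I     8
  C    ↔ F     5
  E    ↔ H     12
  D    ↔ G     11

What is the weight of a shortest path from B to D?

A few of the B→D routes:
B -> H -> E -> D: 8 + 12 + 4 = 24
B -> C -> D: 5 + 9 = 14
B -> C -> G -> D: 5 + 9 + 11 = 25
B -> H -> G -> D: 8 + 4 + 11 = 23
B -> A -> E -> D: 8 + 12 + 4 = 24
Best route has total 14.

14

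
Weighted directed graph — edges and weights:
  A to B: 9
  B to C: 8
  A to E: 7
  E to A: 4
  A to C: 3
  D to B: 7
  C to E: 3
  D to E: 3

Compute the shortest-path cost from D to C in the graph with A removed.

Candidate routes:
D→B→C: 7 + 8 = 15
Best route has total 15.

15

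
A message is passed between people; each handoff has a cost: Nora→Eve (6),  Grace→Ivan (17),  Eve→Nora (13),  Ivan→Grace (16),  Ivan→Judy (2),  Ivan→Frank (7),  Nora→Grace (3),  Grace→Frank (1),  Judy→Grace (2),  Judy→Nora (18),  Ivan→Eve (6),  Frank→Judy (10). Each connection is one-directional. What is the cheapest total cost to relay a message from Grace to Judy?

Routes from Grace to Judy:
Grace → Frank → Judy: 1 + 10 = 11
Grace → Ivan → Frank → Judy: 17 + 7 + 10 = 34
Grace → Ivan → Judy: 17 + 2 = 19
The minimum is 11.

11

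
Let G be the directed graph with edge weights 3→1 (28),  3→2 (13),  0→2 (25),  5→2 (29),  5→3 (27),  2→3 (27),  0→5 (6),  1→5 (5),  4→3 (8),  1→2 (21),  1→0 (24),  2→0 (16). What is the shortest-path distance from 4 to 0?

37

Routes from 4 to 0:
4 -> 3 -> 1 -> 5 -> 2 -> 0: 8 + 28 + 5 + 29 + 16 = 86
4 -> 3 -> 2 -> 0: 8 + 13 + 16 = 37
4 -> 3 -> 1 -> 2 -> 0: 8 + 28 + 21 + 16 = 73
4 -> 3 -> 1 -> 0: 8 + 28 + 24 = 60
The minimum is 37.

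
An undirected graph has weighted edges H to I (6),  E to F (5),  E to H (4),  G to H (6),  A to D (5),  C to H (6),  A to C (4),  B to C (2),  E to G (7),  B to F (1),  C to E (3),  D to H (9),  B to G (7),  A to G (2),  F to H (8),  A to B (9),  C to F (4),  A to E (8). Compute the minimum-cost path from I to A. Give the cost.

Checking several routes:
I → H → E → C → A: 6 + 4 + 3 + 4 = 17
I → H → G → A: 6 + 6 + 2 = 14
I → H → E → A: 6 + 4 + 8 = 18
I → H → E → G → A: 6 + 4 + 7 + 2 = 19
I → H → C → A: 6 + 6 + 4 = 16
Best route has total 14.

14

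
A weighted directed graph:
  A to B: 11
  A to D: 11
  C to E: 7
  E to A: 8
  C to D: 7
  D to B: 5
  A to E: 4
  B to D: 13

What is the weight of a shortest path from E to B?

Paths from E to B:
E→A→B: 8 + 11 = 19
E→A→D→B: 8 + 11 + 5 = 24
Shortest: 19.

19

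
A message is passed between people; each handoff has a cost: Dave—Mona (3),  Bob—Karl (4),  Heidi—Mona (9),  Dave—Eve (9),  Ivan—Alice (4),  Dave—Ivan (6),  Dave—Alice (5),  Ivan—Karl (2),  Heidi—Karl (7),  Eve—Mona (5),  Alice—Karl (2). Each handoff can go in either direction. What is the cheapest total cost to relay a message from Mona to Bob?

A few of the Mona→Bob routes:
Mona→Dave→Ivan→Karl→Bob: 3 + 6 + 2 + 4 = 15
Mona→Dave→Alice→Ivan→Karl→Bob: 3 + 5 + 4 + 2 + 4 = 18
Mona→Dave→Alice→Karl→Bob: 3 + 5 + 2 + 4 = 14
Shortest: 14.

14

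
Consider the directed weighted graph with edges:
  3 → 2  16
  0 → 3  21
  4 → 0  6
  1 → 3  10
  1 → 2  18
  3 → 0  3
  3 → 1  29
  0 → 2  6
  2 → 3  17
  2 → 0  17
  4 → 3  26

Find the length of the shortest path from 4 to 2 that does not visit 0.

Candidate routes:
4 → 3 → 2: 26 + 16 = 42
4 → 3 → 1 → 2: 26 + 29 + 18 = 73
The minimum is 42.

42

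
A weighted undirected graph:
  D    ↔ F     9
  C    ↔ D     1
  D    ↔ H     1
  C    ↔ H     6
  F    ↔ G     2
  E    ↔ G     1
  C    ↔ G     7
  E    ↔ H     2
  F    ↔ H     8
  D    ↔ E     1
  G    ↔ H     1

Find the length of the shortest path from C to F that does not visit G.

10

A few of the C→F routes:
C → D → H → F: 1 + 1 + 8 = 10
C → D → F: 1 + 9 = 10
C → D → E → H → F: 1 + 1 + 2 + 8 = 12
Best route has total 10.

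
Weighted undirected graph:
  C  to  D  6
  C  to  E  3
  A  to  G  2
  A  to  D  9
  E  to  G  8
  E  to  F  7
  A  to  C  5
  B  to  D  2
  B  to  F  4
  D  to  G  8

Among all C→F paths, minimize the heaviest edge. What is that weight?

6

A few of the C→F routes:
C-E-F: max(3, 7) = 7
C-D-B-F: max(6, 2, 4) = 6
C-A-G-E-F: max(5, 2, 8, 7) = 8
Best route has worst link 6.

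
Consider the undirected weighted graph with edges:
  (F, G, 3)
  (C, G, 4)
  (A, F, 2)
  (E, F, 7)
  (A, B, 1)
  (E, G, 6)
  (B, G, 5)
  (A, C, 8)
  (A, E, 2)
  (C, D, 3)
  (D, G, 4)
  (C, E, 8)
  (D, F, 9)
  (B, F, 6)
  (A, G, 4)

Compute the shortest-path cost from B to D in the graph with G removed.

A few of the B→D routes:
B→A→F→D: 1 + 2 + 9 = 12
B→A→E→C→D: 1 + 2 + 8 + 3 = 14
B→A→C→D: 1 + 8 + 3 = 12
B→F→D: 6 + 9 = 15
Best route has total 12.

12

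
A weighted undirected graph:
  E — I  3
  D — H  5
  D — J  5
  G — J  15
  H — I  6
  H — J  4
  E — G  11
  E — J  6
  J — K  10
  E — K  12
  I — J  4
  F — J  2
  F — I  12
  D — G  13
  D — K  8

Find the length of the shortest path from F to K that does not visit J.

Candidate routes:
F → I → H → D → G → E → K: 12 + 6 + 5 + 13 + 11 + 12 = 59
F → I → H → D → K: 12 + 6 + 5 + 8 = 31
F → I → E → K: 12 + 3 + 12 = 27
F → I → E → G → D → K: 12 + 3 + 11 + 13 + 8 = 47
Shortest: 27.

27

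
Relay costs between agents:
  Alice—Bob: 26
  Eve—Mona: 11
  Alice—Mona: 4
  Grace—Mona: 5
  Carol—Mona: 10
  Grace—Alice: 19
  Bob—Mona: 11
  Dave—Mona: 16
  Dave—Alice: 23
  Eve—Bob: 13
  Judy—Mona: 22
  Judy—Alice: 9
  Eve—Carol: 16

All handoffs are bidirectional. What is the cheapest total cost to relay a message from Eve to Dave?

Some routes from Eve to Dave:
Eve-Mona-Alice-Dave: 11 + 4 + 23 = 38
Eve-Carol-Mona-Dave: 16 + 10 + 16 = 42
Eve-Bob-Mona-Dave: 13 + 11 + 16 = 40
Eve-Mona-Dave: 11 + 16 = 27
The minimum is 27.

27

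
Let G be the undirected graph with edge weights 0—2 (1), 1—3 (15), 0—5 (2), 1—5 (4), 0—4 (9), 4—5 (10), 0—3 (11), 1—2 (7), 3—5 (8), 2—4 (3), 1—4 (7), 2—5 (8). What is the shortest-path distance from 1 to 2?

Comparing a few candidate routes:
1→4→2: 7 + 3 = 10
1→5→0→2: 4 + 2 + 1 = 7
1→5→2: 4 + 8 = 12
1→5→4→2: 4 + 10 + 3 = 17
1→2: 7
Shortest: 7.

7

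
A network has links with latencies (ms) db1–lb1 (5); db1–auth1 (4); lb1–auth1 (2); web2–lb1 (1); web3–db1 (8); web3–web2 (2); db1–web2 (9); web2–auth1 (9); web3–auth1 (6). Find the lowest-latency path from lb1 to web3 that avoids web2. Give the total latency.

8

Paths from lb1 to web3 avoiding web2:
lb1→auth1→db1→web3: 2 + 4 + 8 = 14
lb1→db1→web3: 5 + 8 = 13
lb1→db1→auth1→web3: 5 + 4 + 6 = 15
lb1→auth1→web3: 2 + 6 = 8
Shortest: 8 ms.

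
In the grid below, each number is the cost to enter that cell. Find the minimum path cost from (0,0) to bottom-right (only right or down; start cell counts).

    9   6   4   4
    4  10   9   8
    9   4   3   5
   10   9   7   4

38

Take (0,0)→(1,0)→(2,0)→(2,1)→(2,2)→(2,3)→(3,3) for a total of 9 + 4 + 9 + 4 + 3 + 5 + 4 = 38.
(Top row then right column would cost 40.)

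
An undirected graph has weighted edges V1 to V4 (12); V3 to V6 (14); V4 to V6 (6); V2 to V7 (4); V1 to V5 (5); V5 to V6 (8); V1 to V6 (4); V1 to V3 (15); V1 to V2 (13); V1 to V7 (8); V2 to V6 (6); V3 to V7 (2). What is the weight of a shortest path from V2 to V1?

Comparing a few candidate routes:
V2 -> V6 -> V1: 6 + 4 = 10
V2 -> V1: 13
V2 -> V7 -> V1: 4 + 8 = 12
V2 -> V6 -> V5 -> V1: 6 + 8 + 5 = 19
V2 -> V7 -> V3 -> V1: 4 + 2 + 15 = 21
Best route has total 10.

10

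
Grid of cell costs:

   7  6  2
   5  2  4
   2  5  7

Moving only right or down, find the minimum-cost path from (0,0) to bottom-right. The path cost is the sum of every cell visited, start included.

25

Best path: [0,0] [1,0] [1,1] [1,2] [2,2]
Cost: 7 + 5 + 2 + 4 + 7 = 25
For comparison, the top-then-right route costs 26.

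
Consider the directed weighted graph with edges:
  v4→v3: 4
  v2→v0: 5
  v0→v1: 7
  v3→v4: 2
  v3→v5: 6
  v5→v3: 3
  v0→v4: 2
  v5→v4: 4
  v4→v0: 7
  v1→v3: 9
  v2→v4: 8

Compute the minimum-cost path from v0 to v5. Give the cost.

12

Routes from v0 to v5:
v0 → v4 → v3 → v5: 2 + 4 + 6 = 12
v0 → v1 → v3 → v5: 7 + 9 + 6 = 22
Shortest: 12.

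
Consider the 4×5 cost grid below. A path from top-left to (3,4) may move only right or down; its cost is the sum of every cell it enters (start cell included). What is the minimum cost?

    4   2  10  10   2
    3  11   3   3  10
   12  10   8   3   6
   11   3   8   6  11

42

Path (0,0)→(0,1)→(0,2)→(1,2)→(1,3)→(2,3)→(2,4)→(3,4): 4 + 2 + 10 + 3 + 3 + 3 + 6 + 11 = 42.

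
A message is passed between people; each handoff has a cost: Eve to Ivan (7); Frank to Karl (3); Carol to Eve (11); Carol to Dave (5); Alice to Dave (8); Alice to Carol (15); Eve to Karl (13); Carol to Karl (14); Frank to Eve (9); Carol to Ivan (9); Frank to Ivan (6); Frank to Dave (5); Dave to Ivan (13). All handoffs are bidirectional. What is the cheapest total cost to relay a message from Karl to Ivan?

A few of the Karl→Ivan routes:
Karl → Frank → Dave → Carol → Ivan: 3 + 5 + 5 + 9 = 22
Karl → Frank → Dave → Ivan: 3 + 5 + 13 = 21
Karl → Frank → Ivan: 3 + 6 = 9
Karl → Frank → Eve → Ivan: 3 + 9 + 7 = 19
Karl → Eve → Ivan: 13 + 7 = 20
Karl → Carol → Ivan: 14 + 9 = 23
Best route has total 9.

9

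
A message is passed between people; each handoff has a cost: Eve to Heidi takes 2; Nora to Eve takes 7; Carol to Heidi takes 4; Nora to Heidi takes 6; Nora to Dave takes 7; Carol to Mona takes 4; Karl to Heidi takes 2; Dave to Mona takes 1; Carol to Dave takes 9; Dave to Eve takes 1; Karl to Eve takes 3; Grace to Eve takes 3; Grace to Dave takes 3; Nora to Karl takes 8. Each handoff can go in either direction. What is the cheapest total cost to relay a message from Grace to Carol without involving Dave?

Some routes from Grace to Carol avoiding Dave:
Grace-Eve-Heidi-Carol: 3 + 2 + 4 = 9
Grace-Eve-Karl-Heidi-Carol: 3 + 3 + 2 + 4 = 12
Grace-Eve-Nora-Heidi-Carol: 3 + 7 + 6 + 4 = 20
Shortest: 9.

9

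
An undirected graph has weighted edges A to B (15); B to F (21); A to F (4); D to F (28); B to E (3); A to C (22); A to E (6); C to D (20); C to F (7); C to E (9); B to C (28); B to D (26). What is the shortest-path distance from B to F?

Checking several routes:
B -> F: 21
B -> E -> C -> F: 3 + 9 + 7 = 19
B -> A -> F: 15 + 4 = 19
B -> E -> A -> F: 3 + 6 + 4 = 13
B -> C -> F: 28 + 7 = 35
The minimum is 13.

13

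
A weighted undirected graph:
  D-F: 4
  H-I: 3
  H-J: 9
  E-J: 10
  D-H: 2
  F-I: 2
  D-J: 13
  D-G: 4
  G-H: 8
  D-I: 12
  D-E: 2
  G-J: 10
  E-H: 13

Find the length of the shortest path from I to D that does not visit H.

Candidate routes:
I - D: 12
I - F - D: 2 + 4 = 6
The minimum is 6.

6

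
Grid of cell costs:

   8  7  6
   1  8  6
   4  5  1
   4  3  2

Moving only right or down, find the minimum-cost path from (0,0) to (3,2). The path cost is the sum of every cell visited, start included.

21

Best path: [0,0] [1,0] [2,0] [2,1] [2,2] [3,2]
Cost: 8 + 1 + 4 + 5 + 1 + 2 = 21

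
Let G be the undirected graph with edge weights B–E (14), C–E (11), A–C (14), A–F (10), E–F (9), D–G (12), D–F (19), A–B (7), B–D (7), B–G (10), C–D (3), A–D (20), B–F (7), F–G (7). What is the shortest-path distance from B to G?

10

Some routes from B to G:
B-F-G: 7 + 7 = 14
B-D-G: 7 + 12 = 19
B-G: 10
Shortest: 10.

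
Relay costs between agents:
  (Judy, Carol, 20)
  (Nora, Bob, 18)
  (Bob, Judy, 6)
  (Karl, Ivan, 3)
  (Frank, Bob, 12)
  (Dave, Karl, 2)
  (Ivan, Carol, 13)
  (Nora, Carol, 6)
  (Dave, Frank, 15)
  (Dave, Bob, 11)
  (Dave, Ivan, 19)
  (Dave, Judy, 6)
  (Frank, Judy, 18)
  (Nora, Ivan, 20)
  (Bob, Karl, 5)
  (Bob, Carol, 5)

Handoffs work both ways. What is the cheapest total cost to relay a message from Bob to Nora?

A few of the Bob→Nora routes:
Bob - Carol - Nora: 5 + 6 = 11
Bob - Nora: 18
Bob - Karl - Ivan - Nora: 5 + 3 + 20 = 28
Bob - Karl - Ivan - Carol - Nora: 5 + 3 + 13 + 6 = 27
Shortest: 11.

11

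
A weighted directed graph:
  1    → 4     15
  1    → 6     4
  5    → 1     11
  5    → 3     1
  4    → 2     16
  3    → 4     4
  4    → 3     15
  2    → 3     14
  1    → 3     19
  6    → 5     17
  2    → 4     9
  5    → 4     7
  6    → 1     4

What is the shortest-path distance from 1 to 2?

31

Candidate routes:
1 - 6 - 5 - 3 - 4 - 2: 4 + 17 + 1 + 4 + 16 = 42
1 - 6 - 5 - 4 - 2: 4 + 17 + 7 + 16 = 44
1 - 3 - 4 - 2: 19 + 4 + 16 = 39
1 - 4 - 2: 15 + 16 = 31
The minimum is 31.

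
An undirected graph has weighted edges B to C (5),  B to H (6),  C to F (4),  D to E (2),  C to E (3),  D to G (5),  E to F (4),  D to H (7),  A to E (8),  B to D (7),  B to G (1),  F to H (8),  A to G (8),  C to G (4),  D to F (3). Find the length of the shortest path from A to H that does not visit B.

17

A few of the A→H routes:
A - E - F - H: 8 + 4 + 8 = 20
A - E - D - F - H: 8 + 2 + 3 + 8 = 21
A - E - D - H: 8 + 2 + 7 = 17
A - E - F - D - H: 8 + 4 + 3 + 7 = 22
A - G - D - H: 8 + 5 + 7 = 20
Best route has total 17.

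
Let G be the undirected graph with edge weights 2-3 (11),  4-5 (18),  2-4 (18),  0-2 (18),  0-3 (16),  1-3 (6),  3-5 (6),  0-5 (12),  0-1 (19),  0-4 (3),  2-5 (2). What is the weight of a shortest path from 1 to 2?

Checking several routes:
1 -> 0 -> 4 -> 2: 19 + 3 + 18 = 40
1 -> 0 -> 5 -> 2: 19 + 12 + 2 = 33
1 -> 3 -> 5 -> 2: 6 + 6 + 2 = 14
1 -> 3 -> 2: 6 + 11 = 17
1 -> 3 -> 0 -> 5 -> 2: 6 + 16 + 12 + 2 = 36
1 -> 0 -> 2: 19 + 18 = 37
Best route has total 14.

14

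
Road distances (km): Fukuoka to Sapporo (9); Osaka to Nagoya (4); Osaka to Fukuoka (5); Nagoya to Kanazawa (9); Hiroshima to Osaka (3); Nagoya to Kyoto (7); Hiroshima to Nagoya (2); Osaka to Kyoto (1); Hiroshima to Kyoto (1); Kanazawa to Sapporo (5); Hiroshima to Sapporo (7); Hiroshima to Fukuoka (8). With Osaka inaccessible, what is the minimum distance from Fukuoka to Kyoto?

9

A few of the Fukuoka→Kyoto routes:
Fukuoka - Hiroshima - Nagoya - Kyoto: 8 + 2 + 7 = 17
Fukuoka - Hiroshima - Kyoto: 8 + 1 = 9
Fukuoka - Sapporo - Hiroshima - Nagoya - Kyoto: 9 + 7 + 2 + 7 = 25
Fukuoka - Sapporo - Hiroshima - Kyoto: 9 + 7 + 1 = 17
The minimum is 9 km.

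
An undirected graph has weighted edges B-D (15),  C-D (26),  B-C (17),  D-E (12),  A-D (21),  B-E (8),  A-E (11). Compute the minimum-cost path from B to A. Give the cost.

19

Some routes from B to A:
B - D - A: 15 + 21 = 36
B - D - E - A: 15 + 12 + 11 = 38
B - E - D - A: 8 + 12 + 21 = 41
B - E - A: 8 + 11 = 19
Best route has total 19.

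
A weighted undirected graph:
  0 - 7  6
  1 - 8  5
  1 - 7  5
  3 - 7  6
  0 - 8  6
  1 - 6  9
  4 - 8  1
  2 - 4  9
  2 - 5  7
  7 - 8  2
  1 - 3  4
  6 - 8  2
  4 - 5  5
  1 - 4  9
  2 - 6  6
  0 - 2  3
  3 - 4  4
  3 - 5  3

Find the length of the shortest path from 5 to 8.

Some routes from 5 to 8:
5-3-1-8: 3 + 4 + 5 = 12
5-3-4-8: 3 + 4 + 1 = 8
5-3-1-7-8: 3 + 4 + 5 + 2 = 14
5-2-6-8: 7 + 6 + 2 = 15
5-3-7-8: 3 + 6 + 2 = 11
5-4-8: 5 + 1 = 6
Best route has total 6.

6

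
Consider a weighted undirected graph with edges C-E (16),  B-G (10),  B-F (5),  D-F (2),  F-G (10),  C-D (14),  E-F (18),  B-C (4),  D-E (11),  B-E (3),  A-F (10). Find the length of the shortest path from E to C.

7

Checking several routes:
E-C: 16
E-D-C: 11 + 14 = 25
E-D-F-B-C: 11 + 2 + 5 + 4 = 22
E-B-C: 3 + 4 = 7
E-B-F-D-C: 3 + 5 + 2 + 14 = 24
E-F-B-C: 18 + 5 + 4 = 27
Best route has total 7.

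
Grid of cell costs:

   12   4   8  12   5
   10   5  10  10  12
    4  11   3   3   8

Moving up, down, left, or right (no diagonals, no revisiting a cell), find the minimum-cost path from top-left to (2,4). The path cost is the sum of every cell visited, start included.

Take [0,0] [0,1] [1,1] [1,2] [2,2] [2,3] [2,4] for a total of 12 + 4 + 5 + 10 + 3 + 3 + 8 = 45.

45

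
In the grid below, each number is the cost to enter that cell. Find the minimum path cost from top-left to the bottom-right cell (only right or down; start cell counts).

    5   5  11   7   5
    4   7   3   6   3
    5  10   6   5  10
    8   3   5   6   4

Take [0,0]→[1,0]→[1,1]→[1,2]→[1,3]→[2,3]→[3,3]→[3,4] for a total of 5 + 4 + 7 + 3 + 6 + 5 + 6 + 4 = 40.
For comparison, the top-then-right route costs 50.

40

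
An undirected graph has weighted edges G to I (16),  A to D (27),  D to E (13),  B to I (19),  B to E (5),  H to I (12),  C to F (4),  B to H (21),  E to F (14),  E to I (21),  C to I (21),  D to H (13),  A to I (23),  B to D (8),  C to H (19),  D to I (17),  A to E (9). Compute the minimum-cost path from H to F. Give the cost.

23

A few of the H→F routes:
H - I - C - F: 12 + 21 + 4 = 37
H - B - E - F: 21 + 5 + 14 = 40
H - I - E - F: 12 + 21 + 14 = 47
H - D - B - E - F: 13 + 8 + 5 + 14 = 40
H - D - E - F: 13 + 13 + 14 = 40
H - C - F: 19 + 4 = 23
The minimum is 23.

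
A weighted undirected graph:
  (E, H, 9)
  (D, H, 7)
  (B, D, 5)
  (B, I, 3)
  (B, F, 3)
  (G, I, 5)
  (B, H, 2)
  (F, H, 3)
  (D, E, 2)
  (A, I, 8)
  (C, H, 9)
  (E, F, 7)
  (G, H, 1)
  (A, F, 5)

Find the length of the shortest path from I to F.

6

Some routes from I to F:
I→G→H→F: 5 + 1 + 3 = 9
I→G→H→B→F: 5 + 1 + 2 + 3 = 11
I→B→H→F: 3 + 2 + 3 = 8
I→B→F: 3 + 3 = 6
Best route has total 6.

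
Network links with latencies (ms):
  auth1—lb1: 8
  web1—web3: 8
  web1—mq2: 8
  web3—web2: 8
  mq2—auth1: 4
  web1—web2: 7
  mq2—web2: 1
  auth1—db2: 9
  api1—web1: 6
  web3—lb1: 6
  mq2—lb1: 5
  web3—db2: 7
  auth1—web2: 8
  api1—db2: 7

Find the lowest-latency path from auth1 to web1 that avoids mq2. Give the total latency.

15

Some routes from auth1 to web1 avoiding mq2:
auth1 -> lb1 -> web3 -> web1: 8 + 6 + 8 = 22
auth1 -> web2 -> web1: 8 + 7 = 15
auth1 -> db2 -> api1 -> web1: 9 + 7 + 6 = 22
auth1 -> web2 -> web3 -> web1: 8 + 8 + 8 = 24
auth1 -> db2 -> web3 -> web1: 9 + 7 + 8 = 24
Shortest: 15 ms.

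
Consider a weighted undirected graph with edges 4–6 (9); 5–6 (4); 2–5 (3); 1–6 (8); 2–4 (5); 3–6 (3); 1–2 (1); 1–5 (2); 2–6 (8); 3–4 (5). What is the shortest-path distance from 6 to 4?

8

Comparing a few candidate routes:
6 -> 3 -> 4: 3 + 5 = 8
6 -> 2 -> 4: 8 + 5 = 13
6 -> 5 -> 2 -> 4: 4 + 3 + 5 = 12
6 -> 5 -> 1 -> 2 -> 4: 4 + 2 + 1 + 5 = 12
6 -> 4: 9
Best route has total 8.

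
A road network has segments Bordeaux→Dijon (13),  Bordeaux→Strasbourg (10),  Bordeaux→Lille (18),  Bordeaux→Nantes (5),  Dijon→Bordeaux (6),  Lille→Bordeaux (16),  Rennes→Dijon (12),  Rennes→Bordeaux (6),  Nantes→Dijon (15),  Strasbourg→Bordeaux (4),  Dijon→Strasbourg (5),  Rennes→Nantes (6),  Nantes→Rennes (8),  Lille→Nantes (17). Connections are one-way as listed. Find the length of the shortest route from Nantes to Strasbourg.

Checking several routes:
Nantes→Rennes→Bordeaux→Dijon→Strasbourg: 8 + 6 + 13 + 5 = 32
Nantes→Rennes→Dijon→Strasbourg: 8 + 12 + 5 = 25
Nantes→Dijon→Strasbourg: 15 + 5 = 20
Nantes→Dijon→Bordeaux→Strasbourg: 15 + 6 + 10 = 31
Nantes→Rennes→Bordeaux→Strasbourg: 8 + 6 + 10 = 24
Shortest: 20 mi.

20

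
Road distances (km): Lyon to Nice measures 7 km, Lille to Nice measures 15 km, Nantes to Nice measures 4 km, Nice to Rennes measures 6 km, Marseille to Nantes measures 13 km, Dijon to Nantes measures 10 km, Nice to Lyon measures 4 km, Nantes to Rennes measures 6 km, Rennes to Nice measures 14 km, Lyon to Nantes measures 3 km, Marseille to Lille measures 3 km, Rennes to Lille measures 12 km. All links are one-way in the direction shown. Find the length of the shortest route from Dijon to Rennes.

16

Candidate routes:
Dijon - Nantes - Rennes: 10 + 6 = 16
Dijon - Nantes - Nice - Rennes: 10 + 4 + 6 = 20
The minimum is 16 km.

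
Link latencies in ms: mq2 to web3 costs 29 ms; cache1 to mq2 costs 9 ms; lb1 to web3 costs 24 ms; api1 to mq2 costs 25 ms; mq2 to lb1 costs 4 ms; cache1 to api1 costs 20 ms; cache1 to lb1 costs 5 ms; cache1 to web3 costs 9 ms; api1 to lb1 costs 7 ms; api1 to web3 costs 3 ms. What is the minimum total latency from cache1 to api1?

Some routes from cache1 to api1:
cache1→lb1→api1: 5 + 7 = 12
cache1→mq2→lb1→api1: 9 + 4 + 7 = 20
cache1→lb1→web3→api1: 5 + 24 + 3 = 32
cache1→api1: 20
cache1→web3→api1: 9 + 3 = 12
Shortest: 12 ms.

12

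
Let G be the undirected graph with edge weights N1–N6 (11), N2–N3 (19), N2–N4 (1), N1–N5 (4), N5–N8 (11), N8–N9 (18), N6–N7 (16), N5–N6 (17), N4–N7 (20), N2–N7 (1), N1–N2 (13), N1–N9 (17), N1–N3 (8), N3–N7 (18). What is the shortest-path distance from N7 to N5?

A few of the N7→N5 routes:
N7 -> N6 -> N5: 16 + 17 = 33
N7 -> N2 -> N3 -> N1 -> N5: 1 + 19 + 8 + 4 = 32
N7 -> N4 -> N2 -> N1 -> N5: 20 + 1 + 13 + 4 = 38
N7 -> N3 -> N1 -> N5: 18 + 8 + 4 = 30
N7 -> N6 -> N1 -> N5: 16 + 11 + 4 = 31
N7 -> N2 -> N1 -> N5: 1 + 13 + 4 = 18
The minimum is 18.

18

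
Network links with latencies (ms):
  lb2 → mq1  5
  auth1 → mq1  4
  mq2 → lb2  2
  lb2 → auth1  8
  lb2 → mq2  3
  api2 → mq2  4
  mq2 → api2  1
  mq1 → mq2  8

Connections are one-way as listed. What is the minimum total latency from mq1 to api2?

9

Paths from mq1 to api2:
mq1-mq2-api2: 8 + 1 = 9
Shortest: 9 ms.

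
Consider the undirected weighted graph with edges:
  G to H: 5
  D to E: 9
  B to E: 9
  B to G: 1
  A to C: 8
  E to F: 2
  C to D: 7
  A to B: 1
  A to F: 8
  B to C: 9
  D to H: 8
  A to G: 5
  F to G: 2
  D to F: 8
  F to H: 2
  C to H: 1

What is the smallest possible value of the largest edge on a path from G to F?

2

Comparing a few candidate routes:
G → B → A → C → D → H → F: max(1, 1, 8, 7, 8, 2) = 8
G → B → A → C → D → F: max(1, 1, 8, 7, 8) = 8
G → H → F: max(5, 2) = 5
G → F: max(2) = 2
Best route has worst link 2.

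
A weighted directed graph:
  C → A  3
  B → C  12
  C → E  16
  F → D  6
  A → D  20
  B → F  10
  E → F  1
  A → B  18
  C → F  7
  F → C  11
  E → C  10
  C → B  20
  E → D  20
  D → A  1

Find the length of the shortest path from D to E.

Paths from D to E:
D→A→B→F→C→E: 1 + 18 + 10 + 11 + 16 = 56
D→A→B→C→E: 1 + 18 + 12 + 16 = 47
Shortest: 47.

47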